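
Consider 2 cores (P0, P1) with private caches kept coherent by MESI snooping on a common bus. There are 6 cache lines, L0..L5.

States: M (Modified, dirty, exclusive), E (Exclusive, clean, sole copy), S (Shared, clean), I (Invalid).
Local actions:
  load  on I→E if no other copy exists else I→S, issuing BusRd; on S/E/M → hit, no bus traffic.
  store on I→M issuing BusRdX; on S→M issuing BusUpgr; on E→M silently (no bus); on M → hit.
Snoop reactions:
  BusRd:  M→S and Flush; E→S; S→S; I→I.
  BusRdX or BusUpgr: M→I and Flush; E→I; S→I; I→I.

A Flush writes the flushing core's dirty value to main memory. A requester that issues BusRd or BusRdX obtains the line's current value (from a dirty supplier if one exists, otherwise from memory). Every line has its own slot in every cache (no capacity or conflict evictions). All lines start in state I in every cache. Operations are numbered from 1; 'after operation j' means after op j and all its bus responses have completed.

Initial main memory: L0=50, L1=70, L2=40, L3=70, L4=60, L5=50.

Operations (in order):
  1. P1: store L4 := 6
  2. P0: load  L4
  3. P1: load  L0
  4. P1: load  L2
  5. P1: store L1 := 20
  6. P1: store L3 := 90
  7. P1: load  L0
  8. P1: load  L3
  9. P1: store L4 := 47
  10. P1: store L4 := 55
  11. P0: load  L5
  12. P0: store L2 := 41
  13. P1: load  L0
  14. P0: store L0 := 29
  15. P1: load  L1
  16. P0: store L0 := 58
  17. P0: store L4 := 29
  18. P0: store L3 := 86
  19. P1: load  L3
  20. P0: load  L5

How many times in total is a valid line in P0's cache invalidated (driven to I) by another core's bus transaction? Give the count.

step 1: P1: store L4 := 6  ⟶  IM  (L4)  txn=BusRdX  M[L4]=60
step 2: P0: load  L4  ⟶  SS  (L4)  txn=BusRd+Flush  M[L4]=6
step 3: P1: load  L0  ⟶  IE  (L0)  txn=BusRd  M[L0]=50
step 4: P1: load  L2  ⟶  IE  (L2)  txn=BusRd  M[L2]=40
step 5: P1: store L1 := 20  ⟶  IM  (L1)  txn=BusRdX  M[L1]=70
step 6: P1: store L3 := 90  ⟶  IM  (L3)  txn=BusRdX  M[L3]=70
step 7: P1: load  L0  ⟶  IE  (L0)  txn=∅  M[L0]=50
step 8: P1: load  L3  ⟶  IM  (L3)  txn=∅  M[L3]=70
step 9: P1: store L4 := 47  ⟶  IM  (L4)  txn=BusUpgr  M[L4]=6
step 10: P1: store L4 := 55  ⟶  IM  (L4)  txn=∅  M[L4]=6
step 11: P0: load  L5  ⟶  EI  (L5)  txn=BusRd  M[L5]=50
step 12: P0: store L2 := 41  ⟶  MI  (L2)  txn=BusRdX  M[L2]=40
step 13: P1: load  L0  ⟶  IE  (L0)  txn=∅  M[L0]=50
step 14: P0: store L0 := 29  ⟶  MI  (L0)  txn=BusRdX  M[L0]=50
step 15: P1: load  L1  ⟶  IM  (L1)  txn=∅  M[L1]=70
step 16: P0: store L0 := 58  ⟶  MI  (L0)  txn=∅  M[L0]=50
step 17: P0: store L4 := 29  ⟶  MI  (L4)  txn=BusRdX+Flush  M[L4]=55
step 18: P0: store L3 := 86  ⟶  MI  (L3)  txn=BusRdX+Flush  M[L3]=90
step 19: P1: load  L3  ⟶  SS  (L3)  txn=BusRd+Flush  M[L3]=86
step 20: P0: load  L5  ⟶  EI  (L5)  txn=∅  M[L5]=50

invalidations = 1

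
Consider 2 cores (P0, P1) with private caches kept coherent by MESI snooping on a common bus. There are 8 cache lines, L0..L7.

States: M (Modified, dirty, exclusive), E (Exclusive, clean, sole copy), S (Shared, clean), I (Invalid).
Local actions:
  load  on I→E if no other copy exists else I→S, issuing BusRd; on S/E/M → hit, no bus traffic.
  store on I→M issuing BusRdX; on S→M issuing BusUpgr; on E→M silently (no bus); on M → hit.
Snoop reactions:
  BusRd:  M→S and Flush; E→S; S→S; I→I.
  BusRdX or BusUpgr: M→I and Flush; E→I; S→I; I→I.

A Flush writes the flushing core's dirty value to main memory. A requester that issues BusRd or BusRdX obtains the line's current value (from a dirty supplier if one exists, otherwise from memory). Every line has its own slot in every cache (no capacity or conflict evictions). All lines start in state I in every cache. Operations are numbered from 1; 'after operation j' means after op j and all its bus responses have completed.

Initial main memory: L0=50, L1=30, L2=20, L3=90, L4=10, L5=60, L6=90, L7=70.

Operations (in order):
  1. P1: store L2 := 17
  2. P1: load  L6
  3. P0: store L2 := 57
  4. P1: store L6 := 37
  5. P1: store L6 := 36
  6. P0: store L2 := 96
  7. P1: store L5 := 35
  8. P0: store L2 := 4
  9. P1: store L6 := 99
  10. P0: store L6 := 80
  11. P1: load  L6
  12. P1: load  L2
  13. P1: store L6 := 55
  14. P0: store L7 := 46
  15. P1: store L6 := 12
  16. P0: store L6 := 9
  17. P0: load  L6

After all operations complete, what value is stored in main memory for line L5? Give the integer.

memory[L5] = 60

step 1: P1: store L2 := 17  ⟶  IM  (L2)  txn=BusRdX  M[L2]=20
step 2: P1: load  L6  ⟶  IE  (L6)  txn=BusRd  M[L6]=90
step 3: P0: store L2 := 57  ⟶  MI  (L2)  txn=BusRdX+Flush  M[L2]=17
step 4: P1: store L6 := 37  ⟶  IM  (L6)  txn=∅  M[L6]=90
step 5: P1: store L6 := 36  ⟶  IM  (L6)  txn=∅  M[L6]=90
step 6: P0: store L2 := 96  ⟶  MI  (L2)  txn=∅  M[L2]=17
step 7: P1: store L5 := 35  ⟶  IM  (L5)  txn=BusRdX  M[L5]=60
step 8: P0: store L2 := 4  ⟶  MI  (L2)  txn=∅  M[L2]=17
step 9: P1: store L6 := 99  ⟶  IM  (L6)  txn=∅  M[L6]=90
step 10: P0: store L6 := 80  ⟶  MI  (L6)  txn=BusRdX+Flush  M[L6]=99
step 11: P1: load  L6  ⟶  SS  (L6)  txn=BusRd+Flush  M[L6]=80
step 12: P1: load  L2  ⟶  SS  (L2)  txn=BusRd+Flush  M[L2]=4
step 13: P1: store L6 := 55  ⟶  IM  (L6)  txn=BusUpgr  M[L6]=80
step 14: P0: store L7 := 46  ⟶  MI  (L7)  txn=BusRdX  M[L7]=70
step 15: P1: store L6 := 12  ⟶  IM  (L6)  txn=∅  M[L6]=80
step 16: P0: store L6 := 9  ⟶  MI  (L6)  txn=BusRdX+Flush  M[L6]=12
step 17: P0: load  L6  ⟶  MI  (L6)  txn=∅  M[L6]=12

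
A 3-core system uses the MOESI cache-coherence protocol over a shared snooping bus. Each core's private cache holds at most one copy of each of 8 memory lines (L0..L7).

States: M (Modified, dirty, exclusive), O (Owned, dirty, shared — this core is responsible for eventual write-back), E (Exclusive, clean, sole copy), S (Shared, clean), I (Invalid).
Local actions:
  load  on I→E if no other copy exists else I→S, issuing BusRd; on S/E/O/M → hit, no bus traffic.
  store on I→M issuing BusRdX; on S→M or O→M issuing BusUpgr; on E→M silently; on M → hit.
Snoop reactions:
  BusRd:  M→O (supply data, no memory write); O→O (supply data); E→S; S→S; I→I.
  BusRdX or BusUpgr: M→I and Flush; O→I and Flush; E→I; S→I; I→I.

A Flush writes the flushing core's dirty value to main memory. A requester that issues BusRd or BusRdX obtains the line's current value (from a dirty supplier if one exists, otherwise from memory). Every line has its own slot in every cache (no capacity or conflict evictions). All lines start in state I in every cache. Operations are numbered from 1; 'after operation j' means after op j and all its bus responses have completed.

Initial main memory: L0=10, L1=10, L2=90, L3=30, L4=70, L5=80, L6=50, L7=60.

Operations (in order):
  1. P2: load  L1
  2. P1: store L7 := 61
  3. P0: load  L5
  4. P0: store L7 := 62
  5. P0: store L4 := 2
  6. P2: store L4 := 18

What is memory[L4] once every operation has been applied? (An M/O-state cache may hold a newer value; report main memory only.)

1. P2: load  L1  bus=[BusRd]  L1: P0=I P1=I P2=E  mem[L1]=10
2. P1: store L7 := 61  bus=[BusRdX]  L7: P0=I P1=M P2=I  mem[L7]=60
3. P0: load  L5  bus=[BusRd]  L5: P0=E P1=I P2=I  mem[L5]=80
4. P0: store L7 := 62  bus=[BusRdX,Flush]  L7: P0=M P1=I P2=I  mem[L7]=61
5. P0: store L4 := 2  bus=[BusRdX]  L4: P0=M P1=I P2=I  mem[L4]=70
6. P2: store L4 := 18  bus=[BusRdX,Flush]  L4: P0=I P1=I P2=M  mem[L4]=2

memory[L4] = 2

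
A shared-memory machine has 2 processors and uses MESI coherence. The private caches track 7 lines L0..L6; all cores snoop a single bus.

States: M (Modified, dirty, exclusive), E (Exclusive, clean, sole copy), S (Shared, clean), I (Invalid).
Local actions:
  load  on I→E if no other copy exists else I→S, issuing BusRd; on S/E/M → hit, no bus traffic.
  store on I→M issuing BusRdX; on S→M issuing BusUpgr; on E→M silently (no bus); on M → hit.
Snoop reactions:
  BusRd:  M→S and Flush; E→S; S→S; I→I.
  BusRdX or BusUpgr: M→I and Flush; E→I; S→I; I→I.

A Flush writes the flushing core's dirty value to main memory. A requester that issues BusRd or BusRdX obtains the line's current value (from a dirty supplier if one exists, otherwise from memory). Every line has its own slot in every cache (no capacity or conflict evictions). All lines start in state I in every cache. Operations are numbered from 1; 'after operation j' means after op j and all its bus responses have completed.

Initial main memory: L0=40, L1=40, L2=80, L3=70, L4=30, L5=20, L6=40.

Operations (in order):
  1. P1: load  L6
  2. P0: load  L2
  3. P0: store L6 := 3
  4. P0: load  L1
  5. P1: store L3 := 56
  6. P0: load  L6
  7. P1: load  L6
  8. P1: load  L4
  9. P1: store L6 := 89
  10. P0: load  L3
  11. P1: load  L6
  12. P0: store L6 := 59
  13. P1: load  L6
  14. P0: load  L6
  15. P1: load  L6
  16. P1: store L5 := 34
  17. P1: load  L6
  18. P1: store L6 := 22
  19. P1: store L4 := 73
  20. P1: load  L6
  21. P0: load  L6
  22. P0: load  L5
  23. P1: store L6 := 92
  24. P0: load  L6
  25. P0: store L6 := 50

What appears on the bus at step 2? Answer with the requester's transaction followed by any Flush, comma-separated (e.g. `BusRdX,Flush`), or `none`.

bus = BusRd

step 1: P1: load  L6  ⟶  IE  (L6)  txn=BusRd  M[L6]=40
step 2: P0: load  L2  ⟶  EI  (L2)  txn=BusRd  M[L2]=80
step 3: P0: store L6 := 3  ⟶  MI  (L6)  txn=BusRdX  M[L6]=40
step 4: P0: load  L1  ⟶  EI  (L1)  txn=BusRd  M[L1]=40
step 5: P1: store L3 := 56  ⟶  IM  (L3)  txn=BusRdX  M[L3]=70
step 6: P0: load  L6  ⟶  MI  (L6)  txn=∅  M[L6]=40
step 7: P1: load  L6  ⟶  SS  (L6)  txn=BusRd+Flush  M[L6]=3
step 8: P1: load  L4  ⟶  IE  (L4)  txn=BusRd  M[L4]=30
step 9: P1: store L6 := 89  ⟶  IM  (L6)  txn=BusUpgr  M[L6]=3
step 10: P0: load  L3  ⟶  SS  (L3)  txn=BusRd+Flush  M[L3]=56
step 11: P1: load  L6  ⟶  IM  (L6)  txn=∅  M[L6]=3
step 12: P0: store L6 := 59  ⟶  MI  (L6)  txn=BusRdX+Flush  M[L6]=89
step 13: P1: load  L6  ⟶  SS  (L6)  txn=BusRd+Flush  M[L6]=59
step 14: P0: load  L6  ⟶  SS  (L6)  txn=∅  M[L6]=59
step 15: P1: load  L6  ⟶  SS  (L6)  txn=∅  M[L6]=59
step 16: P1: store L5 := 34  ⟶  IM  (L5)  txn=BusRdX  M[L5]=20
step 17: P1: load  L6  ⟶  SS  (L6)  txn=∅  M[L6]=59
step 18: P1: store L6 := 22  ⟶  IM  (L6)  txn=BusUpgr  M[L6]=59
step 19: P1: store L4 := 73  ⟶  IM  (L4)  txn=∅  M[L4]=30
step 20: P1: load  L6  ⟶  IM  (L6)  txn=∅  M[L6]=59
step 21: P0: load  L6  ⟶  SS  (L6)  txn=BusRd+Flush  M[L6]=22
step 22: P0: load  L5  ⟶  SS  (L5)  txn=BusRd+Flush  M[L5]=34
step 23: P1: store L6 := 92  ⟶  IM  (L6)  txn=BusUpgr  M[L6]=22
step 24: P0: load  L6  ⟶  SS  (L6)  txn=BusRd+Flush  M[L6]=92
step 25: P0: store L6 := 50  ⟶  MI  (L6)  txn=BusUpgr  M[L6]=92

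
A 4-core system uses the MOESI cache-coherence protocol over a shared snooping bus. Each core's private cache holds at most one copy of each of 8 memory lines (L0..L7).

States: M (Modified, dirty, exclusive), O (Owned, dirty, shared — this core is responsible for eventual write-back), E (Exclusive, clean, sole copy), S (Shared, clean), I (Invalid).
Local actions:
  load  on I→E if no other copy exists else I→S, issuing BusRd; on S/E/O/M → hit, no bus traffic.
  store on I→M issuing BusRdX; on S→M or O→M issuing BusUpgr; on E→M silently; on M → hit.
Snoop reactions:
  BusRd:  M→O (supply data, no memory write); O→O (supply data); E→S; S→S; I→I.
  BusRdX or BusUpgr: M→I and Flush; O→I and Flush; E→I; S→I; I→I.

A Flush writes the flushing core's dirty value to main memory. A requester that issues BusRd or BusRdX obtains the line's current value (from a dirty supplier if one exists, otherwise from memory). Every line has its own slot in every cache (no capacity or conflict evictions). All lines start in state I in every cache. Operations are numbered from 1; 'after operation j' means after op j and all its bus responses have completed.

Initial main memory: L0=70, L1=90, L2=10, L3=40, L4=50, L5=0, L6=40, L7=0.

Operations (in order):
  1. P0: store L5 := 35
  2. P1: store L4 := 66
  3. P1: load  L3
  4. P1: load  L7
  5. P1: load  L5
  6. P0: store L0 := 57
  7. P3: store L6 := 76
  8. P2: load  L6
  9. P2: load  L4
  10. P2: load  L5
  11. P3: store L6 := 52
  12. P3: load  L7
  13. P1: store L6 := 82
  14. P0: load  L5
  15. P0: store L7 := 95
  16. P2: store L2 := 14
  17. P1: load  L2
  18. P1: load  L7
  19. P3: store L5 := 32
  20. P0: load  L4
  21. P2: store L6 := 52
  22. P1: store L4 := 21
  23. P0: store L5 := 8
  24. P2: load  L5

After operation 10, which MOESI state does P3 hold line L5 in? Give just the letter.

state = I

step 1: P0: store L5 := 35  ⟶  MIII  (L5)  txn=BusRdX  M[L5]=0
step 2: P1: store L4 := 66  ⟶  IMII  (L4)  txn=BusRdX  M[L4]=50
step 3: P1: load  L3  ⟶  IEII  (L3)  txn=BusRd  M[L3]=40
step 4: P1: load  L7  ⟶  IEII  (L7)  txn=BusRd  M[L7]=0
step 5: P1: load  L5  ⟶  OSII  (L5)  txn=BusRd  M[L5]=0
step 6: P0: store L0 := 57  ⟶  MIII  (L0)  txn=BusRdX  M[L0]=70
step 7: P3: store L6 := 76  ⟶  IIIM  (L6)  txn=BusRdX  M[L6]=40
step 8: P2: load  L6  ⟶  IISO  (L6)  txn=BusRd  M[L6]=40
step 9: P2: load  L4  ⟶  IOSI  (L4)  txn=BusRd  M[L4]=50
step 10: P2: load  L5  ⟶  OSSI  (L5)  txn=BusRd  M[L5]=0
step 11: P3: store L6 := 52  ⟶  IIIM  (L6)  txn=BusUpgr  M[L6]=40
step 12: P3: load  L7  ⟶  ISIS  (L7)  txn=BusRd  M[L7]=0
step 13: P1: store L6 := 82  ⟶  IMII  (L6)  txn=BusRdX+Flush  M[L6]=52
step 14: P0: load  L5  ⟶  OSSI  (L5)  txn=∅  M[L5]=0
step 15: P0: store L7 := 95  ⟶  MIII  (L7)  txn=BusRdX  M[L7]=0
step 16: P2: store L2 := 14  ⟶  IIMI  (L2)  txn=BusRdX  M[L2]=10
step 17: P1: load  L2  ⟶  ISOI  (L2)  txn=BusRd  M[L2]=10
step 18: P1: load  L7  ⟶  OSII  (L7)  txn=BusRd  M[L7]=0
step 19: P3: store L5 := 32  ⟶  IIIM  (L5)  txn=BusRdX+Flush  M[L5]=35
step 20: P0: load  L4  ⟶  SOSI  (L4)  txn=BusRd  M[L4]=50
step 21: P2: store L6 := 52  ⟶  IIMI  (L6)  txn=BusRdX+Flush  M[L6]=82
step 22: P1: store L4 := 21  ⟶  IMII  (L4)  txn=BusUpgr  M[L4]=50
step 23: P0: store L5 := 8  ⟶  MIII  (L5)  txn=BusRdX+Flush  M[L5]=32
step 24: P2: load  L5  ⟶  OISI  (L5)  txn=BusRd  M[L5]=32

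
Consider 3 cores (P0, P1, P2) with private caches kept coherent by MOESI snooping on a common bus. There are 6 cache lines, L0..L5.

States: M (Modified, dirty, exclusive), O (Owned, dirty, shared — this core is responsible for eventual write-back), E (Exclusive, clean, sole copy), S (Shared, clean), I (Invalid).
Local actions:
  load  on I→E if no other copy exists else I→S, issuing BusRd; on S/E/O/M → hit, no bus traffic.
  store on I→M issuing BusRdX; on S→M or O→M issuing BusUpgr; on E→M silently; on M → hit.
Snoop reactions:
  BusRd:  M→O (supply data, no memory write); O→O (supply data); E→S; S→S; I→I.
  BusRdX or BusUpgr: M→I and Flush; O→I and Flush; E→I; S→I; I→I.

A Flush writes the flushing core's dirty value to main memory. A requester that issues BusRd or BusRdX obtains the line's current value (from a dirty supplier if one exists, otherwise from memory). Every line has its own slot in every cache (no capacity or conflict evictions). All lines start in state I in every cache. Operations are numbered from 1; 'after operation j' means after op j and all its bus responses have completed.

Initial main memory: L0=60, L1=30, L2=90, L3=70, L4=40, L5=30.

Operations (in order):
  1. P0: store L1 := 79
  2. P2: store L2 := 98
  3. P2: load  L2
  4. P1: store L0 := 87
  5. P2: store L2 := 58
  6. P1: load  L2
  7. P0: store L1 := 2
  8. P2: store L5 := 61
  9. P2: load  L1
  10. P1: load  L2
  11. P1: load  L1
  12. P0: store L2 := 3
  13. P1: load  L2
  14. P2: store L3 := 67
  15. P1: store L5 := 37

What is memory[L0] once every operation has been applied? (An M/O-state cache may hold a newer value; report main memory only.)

memory[L0] = 60

1. P0: store L1 := 79  bus=[BusRdX]  L1: P0=M P1=I P2=I  mem[L1]=30
2. P2: store L2 := 98  bus=[BusRdX]  L2: P0=I P1=I P2=M  mem[L2]=90
3. P2: load  L2  bus=[-]  L2: P0=I P1=I P2=M  mem[L2]=90
4. P1: store L0 := 87  bus=[BusRdX]  L0: P0=I P1=M P2=I  mem[L0]=60
5. P2: store L2 := 58  bus=[-]  L2: P0=I P1=I P2=M  mem[L2]=90
6. P1: load  L2  bus=[BusRd]  L2: P0=I P1=S P2=O  mem[L2]=90
7. P0: store L1 := 2  bus=[-]  L1: P0=M P1=I P2=I  mem[L1]=30
8. P2: store L5 := 61  bus=[BusRdX]  L5: P0=I P1=I P2=M  mem[L5]=30
9. P2: load  L1  bus=[BusRd]  L1: P0=O P1=I P2=S  mem[L1]=30
10. P1: load  L2  bus=[-]  L2: P0=I P1=S P2=O  mem[L2]=90
11. P1: load  L1  bus=[BusRd]  L1: P0=O P1=S P2=S  mem[L1]=30
12. P0: store L2 := 3  bus=[BusRdX,Flush]  L2: P0=M P1=I P2=I  mem[L2]=58
13. P1: load  L2  bus=[BusRd]  L2: P0=O P1=S P2=I  mem[L2]=58
14. P2: store L3 := 67  bus=[BusRdX]  L3: P0=I P1=I P2=M  mem[L3]=70
15. P1: store L5 := 37  bus=[BusRdX,Flush]  L5: P0=I P1=M P2=I  mem[L5]=61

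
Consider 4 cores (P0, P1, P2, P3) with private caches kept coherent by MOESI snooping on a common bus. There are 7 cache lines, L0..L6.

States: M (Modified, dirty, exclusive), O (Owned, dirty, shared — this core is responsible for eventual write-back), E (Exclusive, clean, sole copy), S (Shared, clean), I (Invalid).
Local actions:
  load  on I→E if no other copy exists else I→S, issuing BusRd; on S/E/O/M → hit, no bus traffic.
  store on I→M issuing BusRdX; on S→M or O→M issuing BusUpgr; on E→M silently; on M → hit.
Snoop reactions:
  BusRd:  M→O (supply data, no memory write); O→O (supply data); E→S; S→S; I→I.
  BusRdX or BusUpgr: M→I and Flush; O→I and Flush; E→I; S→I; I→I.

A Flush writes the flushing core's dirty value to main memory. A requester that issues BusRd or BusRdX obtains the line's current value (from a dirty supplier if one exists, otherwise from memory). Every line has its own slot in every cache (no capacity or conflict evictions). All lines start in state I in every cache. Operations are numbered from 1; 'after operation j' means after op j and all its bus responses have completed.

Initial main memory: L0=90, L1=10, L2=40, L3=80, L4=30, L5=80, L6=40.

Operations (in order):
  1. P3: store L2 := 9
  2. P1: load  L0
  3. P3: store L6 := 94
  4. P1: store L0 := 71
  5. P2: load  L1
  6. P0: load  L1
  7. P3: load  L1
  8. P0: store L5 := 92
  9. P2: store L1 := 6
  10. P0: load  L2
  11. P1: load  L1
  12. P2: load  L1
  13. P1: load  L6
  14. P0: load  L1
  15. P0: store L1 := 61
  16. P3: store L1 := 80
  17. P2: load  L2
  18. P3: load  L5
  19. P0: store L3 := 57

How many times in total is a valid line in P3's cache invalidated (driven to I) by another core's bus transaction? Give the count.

step 1: P3: store L2 := 9  ⟶  IIIM  (L2)  txn=BusRdX  M[L2]=40
step 2: P1: load  L0  ⟶  IEII  (L0)  txn=BusRd  M[L0]=90
step 3: P3: store L6 := 94  ⟶  IIIM  (L6)  txn=BusRdX  M[L6]=40
step 4: P1: store L0 := 71  ⟶  IMII  (L0)  txn=∅  M[L0]=90
step 5: P2: load  L1  ⟶  IIEI  (L1)  txn=BusRd  M[L1]=10
step 6: P0: load  L1  ⟶  SISI  (L1)  txn=BusRd  M[L1]=10
step 7: P3: load  L1  ⟶  SISS  (L1)  txn=BusRd  M[L1]=10
step 8: P0: store L5 := 92  ⟶  MIII  (L5)  txn=BusRdX  M[L5]=80
step 9: P2: store L1 := 6  ⟶  IIMI  (L1)  txn=BusUpgr  M[L1]=10
step 10: P0: load  L2  ⟶  SIIO  (L2)  txn=BusRd  M[L2]=40
step 11: P1: load  L1  ⟶  ISOI  (L1)  txn=BusRd  M[L1]=10
step 12: P2: load  L1  ⟶  ISOI  (L1)  txn=∅  M[L1]=10
step 13: P1: load  L6  ⟶  ISIO  (L6)  txn=BusRd  M[L6]=40
step 14: P0: load  L1  ⟶  SSOI  (L1)  txn=BusRd  M[L1]=10
step 15: P0: store L1 := 61  ⟶  MIII  (L1)  txn=BusUpgr+Flush  M[L1]=6
step 16: P3: store L1 := 80  ⟶  IIIM  (L1)  txn=BusRdX+Flush  M[L1]=61
step 17: P2: load  L2  ⟶  SISO  (L2)  txn=BusRd  M[L2]=40
step 18: P3: load  L5  ⟶  OIIS  (L5)  txn=BusRd  M[L5]=80
step 19: P0: store L3 := 57  ⟶  MIII  (L3)  txn=BusRdX  M[L3]=80

invalidations = 1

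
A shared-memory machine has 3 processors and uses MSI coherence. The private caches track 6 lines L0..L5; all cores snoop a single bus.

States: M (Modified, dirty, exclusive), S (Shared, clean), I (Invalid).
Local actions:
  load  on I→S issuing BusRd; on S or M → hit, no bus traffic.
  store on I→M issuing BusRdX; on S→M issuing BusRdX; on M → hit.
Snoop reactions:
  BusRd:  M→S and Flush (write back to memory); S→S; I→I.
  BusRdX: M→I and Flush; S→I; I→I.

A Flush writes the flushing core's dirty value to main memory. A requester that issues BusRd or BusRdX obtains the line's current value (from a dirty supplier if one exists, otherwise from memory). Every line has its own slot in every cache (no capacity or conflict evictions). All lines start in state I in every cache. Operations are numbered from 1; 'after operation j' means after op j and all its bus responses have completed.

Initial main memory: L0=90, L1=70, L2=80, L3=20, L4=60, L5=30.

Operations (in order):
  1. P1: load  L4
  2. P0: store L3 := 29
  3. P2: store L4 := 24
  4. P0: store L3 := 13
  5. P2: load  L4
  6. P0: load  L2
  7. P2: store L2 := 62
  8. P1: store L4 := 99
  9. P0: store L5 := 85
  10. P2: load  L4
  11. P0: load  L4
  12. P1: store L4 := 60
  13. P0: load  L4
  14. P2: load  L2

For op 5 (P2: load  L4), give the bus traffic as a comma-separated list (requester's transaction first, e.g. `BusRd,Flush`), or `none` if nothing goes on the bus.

[1] P1: load  L4 | P0:I, P1:S(60), P2:I | bus: BusRd
[2] P0: store L3 := 29 | P0:M(29), P1:I, P2:I | bus: BusRdX
[3] P2: store L4 := 24 | P0:I, P1:I, P2:M(24) | bus: BusRdX
[4] P0: store L3 := 13 | P0:M(13), P1:I, P2:I | bus: none
[5] P2: load  L4 | P0:I, P1:I, P2:M(24) | bus: none
[6] P0: load  L2 | P0:S(80), P1:I, P2:I | bus: BusRd
[7] P2: store L2 := 62 | P0:I, P1:I, P2:M(62) | bus: BusRdX
[8] P1: store L4 := 99 | P0:I, P1:M(99), P2:I | bus: BusRdX,Flush
[9] P0: store L5 := 85 | P0:M(85), P1:I, P2:I | bus: BusRdX
[10] P2: load  L4 | P0:I, P1:S(99), P2:S(99) | bus: BusRd,Flush
[11] P0: load  L4 | P0:S(99), P1:S(99), P2:S(99) | bus: BusRd
[12] P1: store L4 := 60 | P0:I, P1:M(60), P2:I | bus: BusRdX
[13] P0: load  L4 | P0:S(60), P1:S(60), P2:I | bus: BusRd,Flush
[14] P2: load  L2 | P0:I, P1:I, P2:M(62) | bus: none

bus = none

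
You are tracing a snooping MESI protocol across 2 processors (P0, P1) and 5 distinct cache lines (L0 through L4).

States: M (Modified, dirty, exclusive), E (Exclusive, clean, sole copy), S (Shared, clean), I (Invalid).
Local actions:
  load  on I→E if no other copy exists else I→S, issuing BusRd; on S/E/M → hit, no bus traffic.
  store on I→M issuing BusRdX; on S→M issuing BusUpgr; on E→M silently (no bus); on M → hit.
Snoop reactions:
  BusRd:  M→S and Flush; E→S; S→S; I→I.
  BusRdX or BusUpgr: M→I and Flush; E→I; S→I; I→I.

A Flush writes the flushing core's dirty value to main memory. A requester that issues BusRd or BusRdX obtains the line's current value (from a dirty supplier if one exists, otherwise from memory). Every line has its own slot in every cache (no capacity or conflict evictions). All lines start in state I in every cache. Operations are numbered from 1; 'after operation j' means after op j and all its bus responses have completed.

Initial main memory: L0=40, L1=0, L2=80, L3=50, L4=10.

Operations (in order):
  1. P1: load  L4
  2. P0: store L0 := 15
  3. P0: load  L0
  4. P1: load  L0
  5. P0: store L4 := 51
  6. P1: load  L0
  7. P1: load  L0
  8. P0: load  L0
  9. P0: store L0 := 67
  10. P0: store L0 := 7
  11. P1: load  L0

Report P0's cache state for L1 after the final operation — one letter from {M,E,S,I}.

step 1: P1: load  L4  ⟶  IE  (L4)  txn=BusRd  M[L4]=10
step 2: P0: store L0 := 15  ⟶  MI  (L0)  txn=BusRdX  M[L0]=40
step 3: P0: load  L0  ⟶  MI  (L0)  txn=∅  M[L0]=40
step 4: P1: load  L0  ⟶  SS  (L0)  txn=BusRd+Flush  M[L0]=15
step 5: P0: store L4 := 51  ⟶  MI  (L4)  txn=BusRdX  M[L4]=10
step 6: P1: load  L0  ⟶  SS  (L0)  txn=∅  M[L0]=15
step 7: P1: load  L0  ⟶  SS  (L0)  txn=∅  M[L0]=15
step 8: P0: load  L0  ⟶  SS  (L0)  txn=∅  M[L0]=15
step 9: P0: store L0 := 67  ⟶  MI  (L0)  txn=BusUpgr  M[L0]=15
step 10: P0: store L0 := 7  ⟶  MI  (L0)  txn=∅  M[L0]=15
step 11: P1: load  L0  ⟶  SS  (L0)  txn=BusRd+Flush  M[L0]=7

state = I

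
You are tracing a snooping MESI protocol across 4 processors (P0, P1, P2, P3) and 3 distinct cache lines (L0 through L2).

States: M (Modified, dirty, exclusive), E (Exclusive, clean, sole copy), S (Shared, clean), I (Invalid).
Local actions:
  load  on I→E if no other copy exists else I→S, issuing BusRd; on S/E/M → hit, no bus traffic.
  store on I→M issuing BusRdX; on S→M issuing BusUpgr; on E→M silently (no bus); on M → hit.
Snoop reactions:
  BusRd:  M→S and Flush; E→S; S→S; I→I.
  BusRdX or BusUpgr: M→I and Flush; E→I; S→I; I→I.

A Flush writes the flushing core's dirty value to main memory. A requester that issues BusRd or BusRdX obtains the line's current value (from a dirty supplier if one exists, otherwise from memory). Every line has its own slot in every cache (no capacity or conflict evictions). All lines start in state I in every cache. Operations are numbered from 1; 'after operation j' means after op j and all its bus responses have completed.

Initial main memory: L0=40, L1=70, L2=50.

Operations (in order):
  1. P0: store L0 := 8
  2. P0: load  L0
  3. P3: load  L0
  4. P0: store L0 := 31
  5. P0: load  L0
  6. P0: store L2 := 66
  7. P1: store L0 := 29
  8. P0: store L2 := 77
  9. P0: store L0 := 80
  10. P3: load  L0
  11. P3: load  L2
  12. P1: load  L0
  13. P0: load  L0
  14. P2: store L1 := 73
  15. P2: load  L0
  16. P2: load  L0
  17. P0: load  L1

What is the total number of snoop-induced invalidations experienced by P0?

[1] P0: store L0 := 8 | P0:M(8), P1:I, P2:I, P3:I | bus: BusRdX
[2] P0: load  L0 | P0:M(8), P1:I, P2:I, P3:I | bus: none
[3] P3: load  L0 | P0:S(8), P1:I, P2:I, P3:S(8) | bus: BusRd,Flush
[4] P0: store L0 := 31 | P0:M(31), P1:I, P2:I, P3:I | bus: BusUpgr
[5] P0: load  L0 | P0:M(31), P1:I, P2:I, P3:I | bus: none
[6] P0: store L2 := 66 | P0:M(66), P1:I, P2:I, P3:I | bus: BusRdX
[7] P1: store L0 := 29 | P0:I, P1:M(29), P2:I, P3:I | bus: BusRdX,Flush
[8] P0: store L2 := 77 | P0:M(77), P1:I, P2:I, P3:I | bus: none
[9] P0: store L0 := 80 | P0:M(80), P1:I, P2:I, P3:I | bus: BusRdX,Flush
[10] P3: load  L0 | P0:S(80), P1:I, P2:I, P3:S(80) | bus: BusRd,Flush
[11] P3: load  L2 | P0:S(77), P1:I, P2:I, P3:S(77) | bus: BusRd,Flush
[12] P1: load  L0 | P0:S(80), P1:S(80), P2:I, P3:S(80) | bus: BusRd
[13] P0: load  L0 | P0:S(80), P1:S(80), P2:I, P3:S(80) | bus: none
[14] P2: store L1 := 73 | P0:I, P1:I, P2:M(73), P3:I | bus: BusRdX
[15] P2: load  L0 | P0:S(80), P1:S(80), P2:S(80), P3:S(80) | bus: BusRd
[16] P2: load  L0 | P0:S(80), P1:S(80), P2:S(80), P3:S(80) | bus: none
[17] P0: load  L1 | P0:S(73), P1:I, P2:S(73), P3:I | bus: BusRd,Flush

invalidations = 1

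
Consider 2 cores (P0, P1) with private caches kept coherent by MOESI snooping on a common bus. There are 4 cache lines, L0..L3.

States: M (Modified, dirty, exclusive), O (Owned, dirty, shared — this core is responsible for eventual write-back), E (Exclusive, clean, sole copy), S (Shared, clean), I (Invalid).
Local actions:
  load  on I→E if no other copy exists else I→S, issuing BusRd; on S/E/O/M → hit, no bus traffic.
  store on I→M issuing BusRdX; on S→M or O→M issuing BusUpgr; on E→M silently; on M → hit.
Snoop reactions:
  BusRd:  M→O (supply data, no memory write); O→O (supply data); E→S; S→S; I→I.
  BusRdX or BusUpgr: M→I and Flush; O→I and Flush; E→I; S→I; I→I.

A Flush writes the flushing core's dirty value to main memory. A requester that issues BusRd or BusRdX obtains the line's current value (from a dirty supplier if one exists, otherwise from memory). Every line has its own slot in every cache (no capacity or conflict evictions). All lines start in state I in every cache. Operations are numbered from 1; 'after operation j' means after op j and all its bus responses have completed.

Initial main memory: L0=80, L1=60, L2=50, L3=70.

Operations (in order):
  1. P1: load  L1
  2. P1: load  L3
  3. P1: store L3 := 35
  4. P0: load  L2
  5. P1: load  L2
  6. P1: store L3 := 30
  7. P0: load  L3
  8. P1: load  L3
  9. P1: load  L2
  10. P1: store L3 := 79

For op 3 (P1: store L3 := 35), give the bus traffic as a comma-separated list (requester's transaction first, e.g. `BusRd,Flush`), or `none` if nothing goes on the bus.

  op1 P1: load  L1 → I/E on L1; bus BusRd; mem=60
  op2 P1: load  L3 → I/E on L3; bus BusRd; mem=70
  op3 P1: store L3 := 35 → I/M on L3; bus (none); mem=70
  op4 P0: load  L2 → E/I on L2; bus BusRd; mem=50
  op5 P1: load  L2 → S/S on L2; bus BusRd; mem=50
  op6 P1: store L3 := 30 → I/M on L3; bus (none); mem=70
  op7 P0: load  L3 → S/O on L3; bus BusRd; mem=70
  op8 P1: load  L3 → S/O on L3; bus (none); mem=70
  op9 P1: load  L2 → S/S on L2; bus (none); mem=50
  op10 P1: store L3 := 79 → I/M on L3; bus BusUpgr; mem=70

bus = none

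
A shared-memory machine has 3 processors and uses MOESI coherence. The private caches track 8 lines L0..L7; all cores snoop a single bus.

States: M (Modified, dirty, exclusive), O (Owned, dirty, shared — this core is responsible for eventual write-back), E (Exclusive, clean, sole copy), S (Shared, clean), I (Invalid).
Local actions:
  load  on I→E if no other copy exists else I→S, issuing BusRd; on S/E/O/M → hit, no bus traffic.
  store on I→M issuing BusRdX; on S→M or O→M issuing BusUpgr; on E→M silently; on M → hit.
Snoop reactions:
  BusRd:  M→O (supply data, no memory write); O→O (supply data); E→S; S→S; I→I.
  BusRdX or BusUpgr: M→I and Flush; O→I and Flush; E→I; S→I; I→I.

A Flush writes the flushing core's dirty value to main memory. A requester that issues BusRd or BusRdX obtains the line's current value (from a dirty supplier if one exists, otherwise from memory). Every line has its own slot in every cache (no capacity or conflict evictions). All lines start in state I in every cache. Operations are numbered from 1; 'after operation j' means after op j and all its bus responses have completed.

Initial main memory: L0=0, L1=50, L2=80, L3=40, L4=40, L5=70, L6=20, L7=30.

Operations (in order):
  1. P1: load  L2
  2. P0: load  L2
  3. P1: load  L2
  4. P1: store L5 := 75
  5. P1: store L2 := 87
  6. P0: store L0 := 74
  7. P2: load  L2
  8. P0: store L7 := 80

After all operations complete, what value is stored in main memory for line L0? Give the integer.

step 1: P1: load  L2  ⟶  IEI  (L2)  txn=BusRd  M[L2]=80
step 2: P0: load  L2  ⟶  SSI  (L2)  txn=BusRd  M[L2]=80
step 3: P1: load  L2  ⟶  SSI  (L2)  txn=∅  M[L2]=80
step 4: P1: store L5 := 75  ⟶  IMI  (L5)  txn=BusRdX  M[L5]=70
step 5: P1: store L2 := 87  ⟶  IMI  (L2)  txn=BusUpgr  M[L2]=80
step 6: P0: store L0 := 74  ⟶  MII  (L0)  txn=BusRdX  M[L0]=0
step 7: P2: load  L2  ⟶  IOS  (L2)  txn=BusRd  M[L2]=80
step 8: P0: store L7 := 80  ⟶  MII  (L7)  txn=BusRdX  M[L7]=30

memory[L0] = 0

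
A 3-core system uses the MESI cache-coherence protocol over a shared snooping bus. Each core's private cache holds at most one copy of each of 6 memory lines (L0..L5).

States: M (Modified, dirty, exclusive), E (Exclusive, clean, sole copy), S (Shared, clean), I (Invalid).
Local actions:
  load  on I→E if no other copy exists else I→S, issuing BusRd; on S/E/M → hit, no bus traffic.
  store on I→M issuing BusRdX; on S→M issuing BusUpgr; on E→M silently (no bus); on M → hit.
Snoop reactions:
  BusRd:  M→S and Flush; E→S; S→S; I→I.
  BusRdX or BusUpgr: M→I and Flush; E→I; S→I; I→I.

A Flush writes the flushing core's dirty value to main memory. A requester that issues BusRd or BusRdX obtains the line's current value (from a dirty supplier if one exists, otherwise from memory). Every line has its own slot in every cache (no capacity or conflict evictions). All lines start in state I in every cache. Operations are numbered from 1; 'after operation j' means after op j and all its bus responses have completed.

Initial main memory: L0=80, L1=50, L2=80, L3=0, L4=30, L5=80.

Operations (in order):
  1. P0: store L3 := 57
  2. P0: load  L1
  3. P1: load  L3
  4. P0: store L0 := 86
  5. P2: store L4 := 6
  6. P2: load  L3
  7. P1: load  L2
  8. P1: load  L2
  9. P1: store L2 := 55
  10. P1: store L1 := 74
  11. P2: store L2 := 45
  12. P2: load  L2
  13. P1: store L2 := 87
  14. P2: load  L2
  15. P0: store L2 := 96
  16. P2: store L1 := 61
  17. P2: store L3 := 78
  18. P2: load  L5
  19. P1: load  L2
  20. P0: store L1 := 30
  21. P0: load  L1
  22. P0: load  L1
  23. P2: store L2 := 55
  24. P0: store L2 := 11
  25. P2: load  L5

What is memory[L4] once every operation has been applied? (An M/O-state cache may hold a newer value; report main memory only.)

memory[L4] = 30

[1] P0: store L3 := 57 | P0:M(57), P1:I, P2:I | bus: BusRdX
[2] P0: load  L1 | P0:E(50), P1:I, P2:I | bus: BusRd
[3] P1: load  L3 | P0:S(57), P1:S(57), P2:I | bus: BusRd,Flush
[4] P0: store L0 := 86 | P0:M(86), P1:I, P2:I | bus: BusRdX
[5] P2: store L4 := 6 | P0:I, P1:I, P2:M(6) | bus: BusRdX
[6] P2: load  L3 | P0:S(57), P1:S(57), P2:S(57) | bus: BusRd
[7] P1: load  L2 | P0:I, P1:E(80), P2:I | bus: BusRd
[8] P1: load  L2 | P0:I, P1:E(80), P2:I | bus: none
[9] P1: store L2 := 55 | P0:I, P1:M(55), P2:I | bus: none
[10] P1: store L1 := 74 | P0:I, P1:M(74), P2:I | bus: BusRdX
[11] P2: store L2 := 45 | P0:I, P1:I, P2:M(45) | bus: BusRdX,Flush
[12] P2: load  L2 | P0:I, P1:I, P2:M(45) | bus: none
[13] P1: store L2 := 87 | P0:I, P1:M(87), P2:I | bus: BusRdX,Flush
[14] P2: load  L2 | P0:I, P1:S(87), P2:S(87) | bus: BusRd,Flush
[15] P0: store L2 := 96 | P0:M(96), P1:I, P2:I | bus: BusRdX
[16] P2: store L1 := 61 | P0:I, P1:I, P2:M(61) | bus: BusRdX,Flush
[17] P2: store L3 := 78 | P0:I, P1:I, P2:M(78) | bus: BusUpgr
[18] P2: load  L5 | P0:I, P1:I, P2:E(80) | bus: BusRd
[19] P1: load  L2 | P0:S(96), P1:S(96), P2:I | bus: BusRd,Flush
[20] P0: store L1 := 30 | P0:M(30), P1:I, P2:I | bus: BusRdX,Flush
[21] P0: load  L1 | P0:M(30), P1:I, P2:I | bus: none
[22] P0: load  L1 | P0:M(30), P1:I, P2:I | bus: none
[23] P2: store L2 := 55 | P0:I, P1:I, P2:M(55) | bus: BusRdX
[24] P0: store L2 := 11 | P0:M(11), P1:I, P2:I | bus: BusRdX,Flush
[25] P2: load  L5 | P0:I, P1:I, P2:E(80) | bus: none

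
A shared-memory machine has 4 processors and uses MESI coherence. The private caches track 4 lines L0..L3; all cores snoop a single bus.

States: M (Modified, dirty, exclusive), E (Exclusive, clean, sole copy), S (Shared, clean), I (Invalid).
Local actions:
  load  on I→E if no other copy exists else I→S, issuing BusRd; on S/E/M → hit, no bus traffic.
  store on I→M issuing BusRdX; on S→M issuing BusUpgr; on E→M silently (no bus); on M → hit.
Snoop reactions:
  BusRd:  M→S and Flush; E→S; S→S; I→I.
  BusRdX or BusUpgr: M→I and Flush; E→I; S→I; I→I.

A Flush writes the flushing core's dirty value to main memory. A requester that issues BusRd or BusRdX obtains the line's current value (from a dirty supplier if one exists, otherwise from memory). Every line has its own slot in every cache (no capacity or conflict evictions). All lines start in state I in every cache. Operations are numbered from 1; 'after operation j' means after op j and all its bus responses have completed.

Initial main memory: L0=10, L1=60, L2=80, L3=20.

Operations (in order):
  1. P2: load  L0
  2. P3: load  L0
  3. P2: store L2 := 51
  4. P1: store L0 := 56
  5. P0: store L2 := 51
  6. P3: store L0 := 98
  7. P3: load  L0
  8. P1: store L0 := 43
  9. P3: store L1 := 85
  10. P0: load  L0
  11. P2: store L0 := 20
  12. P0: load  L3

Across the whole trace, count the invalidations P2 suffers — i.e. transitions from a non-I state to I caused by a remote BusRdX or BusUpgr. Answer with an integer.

  op1 P2: load  L0 → I/I/E/I on L0; bus BusRd; mem=10
  op2 P3: load  L0 → I/I/S/S on L0; bus BusRd; mem=10
  op3 P2: store L2 := 51 → I/I/M/I on L2; bus BusRdX; mem=80
  op4 P1: store L0 := 56 → I/M/I/I on L0; bus BusRdX; mem=10
  op5 P0: store L2 := 51 → M/I/I/I on L2; bus BusRdX Flush; mem=51
  op6 P3: store L0 := 98 → I/I/I/M on L0; bus BusRdX Flush; mem=56
  op7 P3: load  L0 → I/I/I/M on L0; bus (none); mem=56
  op8 P1: store L0 := 43 → I/M/I/I on L0; bus BusRdX Flush; mem=98
  op9 P3: store L1 := 85 → I/I/I/M on L1; bus BusRdX; mem=60
  op10 P0: load  L0 → S/S/I/I on L0; bus BusRd Flush; mem=43
  op11 P2: store L0 := 20 → I/I/M/I on L0; bus BusRdX; mem=43
  op12 P0: load  L3 → E/I/I/I on L3; bus BusRd; mem=20

invalidations = 2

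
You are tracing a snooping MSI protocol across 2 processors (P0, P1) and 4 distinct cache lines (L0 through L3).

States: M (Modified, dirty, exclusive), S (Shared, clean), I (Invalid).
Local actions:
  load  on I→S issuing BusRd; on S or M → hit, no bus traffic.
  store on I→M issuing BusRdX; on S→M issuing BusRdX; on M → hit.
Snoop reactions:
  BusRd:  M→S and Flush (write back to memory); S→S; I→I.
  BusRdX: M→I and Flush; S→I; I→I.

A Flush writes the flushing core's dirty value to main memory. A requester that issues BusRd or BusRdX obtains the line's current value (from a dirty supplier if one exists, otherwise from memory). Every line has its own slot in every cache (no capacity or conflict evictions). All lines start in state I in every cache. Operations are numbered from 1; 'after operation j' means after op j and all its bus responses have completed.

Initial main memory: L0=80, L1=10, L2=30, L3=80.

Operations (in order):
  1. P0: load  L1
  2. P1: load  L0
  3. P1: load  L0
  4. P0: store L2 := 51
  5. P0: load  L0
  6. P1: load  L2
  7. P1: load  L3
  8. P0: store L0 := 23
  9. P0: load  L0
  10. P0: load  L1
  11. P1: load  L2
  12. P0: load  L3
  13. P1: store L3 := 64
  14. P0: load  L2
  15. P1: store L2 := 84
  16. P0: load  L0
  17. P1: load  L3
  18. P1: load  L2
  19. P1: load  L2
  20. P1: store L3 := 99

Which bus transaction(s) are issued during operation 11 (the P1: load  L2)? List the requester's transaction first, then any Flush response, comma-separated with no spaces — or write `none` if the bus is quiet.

[1] P0: load  L1 | P0:S(10), P1:I | bus: BusRd
[2] P1: load  L0 | P0:I, P1:S(80) | bus: BusRd
[3] P1: load  L0 | P0:I, P1:S(80) | bus: none
[4] P0: store L2 := 51 | P0:M(51), P1:I | bus: BusRdX
[5] P0: load  L0 | P0:S(80), P1:S(80) | bus: BusRd
[6] P1: load  L2 | P0:S(51), P1:S(51) | bus: BusRd,Flush
[7] P1: load  L3 | P0:I, P1:S(80) | bus: BusRd
[8] P0: store L0 := 23 | P0:M(23), P1:I | bus: BusRdX
[9] P0: load  L0 | P0:M(23), P1:I | bus: none
[10] P0: load  L1 | P0:S(10), P1:I | bus: none
[11] P1: load  L2 | P0:S(51), P1:S(51) | bus: none
[12] P0: load  L3 | P0:S(80), P1:S(80) | bus: BusRd
[13] P1: store L3 := 64 | P0:I, P1:M(64) | bus: BusRdX
[14] P0: load  L2 | P0:S(51), P1:S(51) | bus: none
[15] P1: store L2 := 84 | P0:I, P1:M(84) | bus: BusRdX
[16] P0: load  L0 | P0:M(23), P1:I | bus: none
[17] P1: load  L3 | P0:I, P1:M(64) | bus: none
[18] P1: load  L2 | P0:I, P1:M(84) | bus: none
[19] P1: load  L2 | P0:I, P1:M(84) | bus: none
[20] P1: store L3 := 99 | P0:I, P1:M(99) | bus: none

bus = none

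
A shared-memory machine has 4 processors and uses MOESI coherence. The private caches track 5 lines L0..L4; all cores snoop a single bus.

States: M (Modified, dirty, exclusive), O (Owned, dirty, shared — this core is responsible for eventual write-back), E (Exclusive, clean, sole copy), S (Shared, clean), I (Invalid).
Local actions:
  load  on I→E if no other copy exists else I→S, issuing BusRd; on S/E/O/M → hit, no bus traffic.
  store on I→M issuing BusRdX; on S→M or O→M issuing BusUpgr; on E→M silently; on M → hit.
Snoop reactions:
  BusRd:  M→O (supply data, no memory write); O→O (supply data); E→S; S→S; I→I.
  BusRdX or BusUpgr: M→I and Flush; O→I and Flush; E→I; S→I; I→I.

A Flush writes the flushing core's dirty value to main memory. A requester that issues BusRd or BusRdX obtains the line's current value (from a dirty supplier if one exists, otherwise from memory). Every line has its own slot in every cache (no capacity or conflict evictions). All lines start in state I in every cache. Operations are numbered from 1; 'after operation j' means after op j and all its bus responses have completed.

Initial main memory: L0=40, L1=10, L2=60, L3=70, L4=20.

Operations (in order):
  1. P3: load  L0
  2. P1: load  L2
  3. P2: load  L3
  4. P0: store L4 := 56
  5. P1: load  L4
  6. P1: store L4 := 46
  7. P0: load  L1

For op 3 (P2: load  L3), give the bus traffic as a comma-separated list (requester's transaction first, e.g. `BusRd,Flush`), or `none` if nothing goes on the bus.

1. P3: load  L0  bus=[BusRd]  L0: P0=I P1=I P2=I P3=E  mem[L0]=40
2. P1: load  L2  bus=[BusRd]  L2: P0=I P1=E P2=I P3=I  mem[L2]=60
3. P2: load  L3  bus=[BusRd]  L3: P0=I P1=I P2=E P3=I  mem[L3]=70
4. P0: store L4 := 56  bus=[BusRdX]  L4: P0=M P1=I P2=I P3=I  mem[L4]=20
5. P1: load  L4  bus=[BusRd]  L4: P0=O P1=S P2=I P3=I  mem[L4]=20
6. P1: store L4 := 46  bus=[BusUpgr,Flush]  L4: P0=I P1=M P2=I P3=I  mem[L4]=56
7. P0: load  L1  bus=[BusRd]  L1: P0=E P1=I P2=I P3=I  mem[L1]=10

bus = BusRd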